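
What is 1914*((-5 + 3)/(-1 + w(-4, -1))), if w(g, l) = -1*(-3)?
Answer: -1914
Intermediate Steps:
w(g, l) = 3
1914*((-5 + 3)/(-1 + w(-4, -1))) = 1914*((-5 + 3)/(-1 + 3)) = 1914*(-2/2) = 1914*(-2*1/2) = 1914*(-1) = -1914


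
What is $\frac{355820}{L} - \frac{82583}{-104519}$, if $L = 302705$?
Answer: $\frac{12437647519}{6327684779} \approx 1.9656$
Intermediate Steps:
$\frac{355820}{L} - \frac{82583}{-104519} = \frac{355820}{302705} - \frac{82583}{-104519} = 355820 \cdot \frac{1}{302705} - - \frac{82583}{104519} = \frac{71164}{60541} + \frac{82583}{104519} = \frac{12437647519}{6327684779}$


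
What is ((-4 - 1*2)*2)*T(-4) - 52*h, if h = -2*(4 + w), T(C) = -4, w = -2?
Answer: 256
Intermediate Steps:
h = -4 (h = -2*(4 - 2) = -2*2 = -4)
((-4 - 1*2)*2)*T(-4) - 52*h = ((-4 - 1*2)*2)*(-4) - 52*(-4) = ((-4 - 2)*2)*(-4) + 208 = -6*2*(-4) + 208 = -12*(-4) + 208 = 48 + 208 = 256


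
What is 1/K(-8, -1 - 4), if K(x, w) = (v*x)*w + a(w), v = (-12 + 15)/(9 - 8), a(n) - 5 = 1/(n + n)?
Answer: 10/1249 ≈ 0.0080064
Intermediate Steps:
a(n) = 5 + 1/(2*n) (a(n) = 5 + 1/(n + n) = 5 + 1/(2*n))
v = 3 (v = 3/1 = 3*1 = 3)
K(x, w) = 5 + 1/(2*w) + 3*w*x (K(x, w) = (3*x)*w + (5 + 1/(2*w)) = 3*w*x + (5 + 1/(2*w)) = 5 + 1/(2*w) + 3*w*x)
1/K(-8, -1 - 4) = 1/(5 + 1/(2*(-1 - 4)) + 3*(-1 - 4)*(-8)) = 1/(5 + (½)/(-5) + 3*(-5)*(-8)) = 1/(5 + (½)*(-⅕) + 120) = 1/(5 - ⅒ + 120) = 1/(1249/10) = 10/1249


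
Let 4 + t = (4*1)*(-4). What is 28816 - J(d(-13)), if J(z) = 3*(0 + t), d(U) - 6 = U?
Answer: 28876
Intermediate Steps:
d(U) = 6 + U
t = -20 (t = -4 + (4*1)*(-4) = -4 + 4*(-4) = -4 - 16 = -20)
J(z) = -60 (J(z) = 3*(0 - 20) = 3*(-20) = -60)
28816 - J(d(-13)) = 28816 - 1*(-60) = 28816 + 60 = 28876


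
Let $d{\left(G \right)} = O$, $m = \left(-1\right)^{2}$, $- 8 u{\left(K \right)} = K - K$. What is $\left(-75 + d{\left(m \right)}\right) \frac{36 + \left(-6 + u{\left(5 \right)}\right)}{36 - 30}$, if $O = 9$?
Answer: $-330$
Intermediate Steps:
$u{\left(K \right)} = 0$ ($u{\left(K \right)} = - \frac{K - K}{8} = \left(- \frac{1}{8}\right) 0 = 0$)
$m = 1$
$d{\left(G \right)} = 9$
$\left(-75 + d{\left(m \right)}\right) \frac{36 + \left(-6 + u{\left(5 \right)}\right)}{36 - 30} = \left(-75 + 9\right) \frac{36 + \left(-6 + 0\right)}{36 - 30} = - 66 \frac{36 - 6}{6} = - 66 \cdot 30 \cdot \frac{1}{6} = \left(-66\right) 5 = -330$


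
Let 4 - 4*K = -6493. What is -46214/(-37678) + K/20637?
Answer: 2029833619/1555121772 ≈ 1.3053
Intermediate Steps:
K = 6497/4 (K = 1 - ¼*(-6493) = 1 + 6493/4 = 6497/4 ≈ 1624.3)
-46214/(-37678) + K/20637 = -46214/(-37678) + (6497/4)/20637 = -46214*(-1/37678) + (6497/4)*(1/20637) = 23107/18839 + 6497/82548 = 2029833619/1555121772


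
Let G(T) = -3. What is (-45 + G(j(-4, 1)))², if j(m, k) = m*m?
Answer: 2304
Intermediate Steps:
j(m, k) = m²
(-45 + G(j(-4, 1)))² = (-45 - 3)² = (-48)² = 2304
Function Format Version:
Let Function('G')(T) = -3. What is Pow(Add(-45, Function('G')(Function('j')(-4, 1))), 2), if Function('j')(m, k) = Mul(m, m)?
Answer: 2304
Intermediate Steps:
Function('j')(m, k) = Pow(m, 2)
Pow(Add(-45, Function('G')(Function('j')(-4, 1))), 2) = Pow(Add(-45, -3), 2) = Pow(-48, 2) = 2304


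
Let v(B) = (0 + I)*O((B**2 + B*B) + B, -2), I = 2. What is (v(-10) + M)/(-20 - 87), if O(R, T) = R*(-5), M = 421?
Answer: 1479/107 ≈ 13.822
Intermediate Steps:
O(R, T) = -5*R
v(B) = -20*B**2 - 10*B (v(B) = (0 + 2)*(-5*((B**2 + B*B) + B)) = 2*(-5*((B**2 + B**2) + B)) = 2*(-5*(2*B**2 + B)) = 2*(-5*(B + 2*B**2)) = 2*(-10*B**2 - 5*B) = -20*B**2 - 10*B)
(v(-10) + M)/(-20 - 87) = (-10*(-10)*(1 + 2*(-10)) + 421)/(-20 - 87) = (-10*(-10)*(1 - 20) + 421)/(-107) = (-10*(-10)*(-19) + 421)*(-1/107) = (-1900 + 421)*(-1/107) = -1479*(-1/107) = 1479/107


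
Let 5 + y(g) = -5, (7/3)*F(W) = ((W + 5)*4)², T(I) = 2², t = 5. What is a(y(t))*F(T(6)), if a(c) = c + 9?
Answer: -3888/7 ≈ -555.43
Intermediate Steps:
T(I) = 4
F(W) = 3*(20 + 4*W)²/7 (F(W) = 3*((W + 5)*4)²/7 = 3*((5 + W)*4)²/7 = 3*(20 + 4*W)²/7)
y(g) = -10 (y(g) = -5 - 5 = -10)
a(c) = 9 + c
a(y(t))*F(T(6)) = (9 - 10)*(48*(5 + 4)²/7) = -48*9²/7 = -48*81/7 = -1*3888/7 = -3888/7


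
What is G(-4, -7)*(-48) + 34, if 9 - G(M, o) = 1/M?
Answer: -410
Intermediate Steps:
G(M, o) = 9 - 1/M
G(-4, -7)*(-48) + 34 = (9 - 1/(-4))*(-48) + 34 = (9 - 1*(-¼))*(-48) + 34 = (9 + ¼)*(-48) + 34 = (37/4)*(-48) + 34 = -444 + 34 = -410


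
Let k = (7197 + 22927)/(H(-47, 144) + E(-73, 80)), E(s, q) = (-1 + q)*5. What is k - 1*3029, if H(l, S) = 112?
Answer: -1505579/507 ≈ -2969.6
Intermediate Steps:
E(s, q) = -5 + 5*q
k = 30124/507 (k = (7197 + 22927)/(112 + (-5 + 5*80)) = 30124/(112 + (-5 + 400)) = 30124/(112 + 395) = 30124/507 ≈ 59.416)
k - 1*3029 = 30124/507 - 1*3029 = 30124/507 - 3029 = -1505579/507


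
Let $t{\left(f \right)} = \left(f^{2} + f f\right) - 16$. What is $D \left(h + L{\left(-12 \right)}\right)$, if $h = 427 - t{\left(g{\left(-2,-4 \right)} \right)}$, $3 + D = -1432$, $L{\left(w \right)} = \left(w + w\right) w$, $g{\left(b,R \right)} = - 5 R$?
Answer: $99015$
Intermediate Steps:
$L{\left(w \right)} = 2 w^{2}$ ($L{\left(w \right)} = 2 w w = 2 w^{2}$)
$t{\left(f \right)} = -16 + 2 f^{2}$ ($t{\left(f \right)} = \left(f^{2} + f^{2}\right) - 16 = 2 f^{2} - 16 = -16 + 2 f^{2}$)
$D = -1435$ ($D = -3 - 1432 = -1435$)
$h = -357$ ($h = 427 - \left(-16 + 2 \left(\left(-5\right) \left(-4\right)\right)^{2}\right) = 427 - \left(-16 + 2 \cdot 20^{2}\right) = 427 - \left(-16 + 2 \cdot 400\right) = 427 - \left(-16 + 800\right) = 427 - 784 = -357$)
$D \left(h + L{\left(-12 \right)}\right) = - 1435 \left(-357 + 2 \left(-12\right)^{2}\right) = - 1435 \left(-357 + 2 \cdot 144\right) = - 1435 \left(-357 + 288\right) = \left(-1435\right) \left(-69\right) = 99015$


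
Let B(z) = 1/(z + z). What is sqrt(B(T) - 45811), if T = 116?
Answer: I*sqrt(616432758)/116 ≈ 214.04*I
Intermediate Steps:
B(z) = 1/(2*z)
sqrt(B(T) - 45811) = sqrt((1/2)/116 - 45811) = sqrt((1/2)*(1/116) - 45811) = sqrt(1/232 - 45811) = sqrt(-10628151/232) = I*sqrt(616432758)/116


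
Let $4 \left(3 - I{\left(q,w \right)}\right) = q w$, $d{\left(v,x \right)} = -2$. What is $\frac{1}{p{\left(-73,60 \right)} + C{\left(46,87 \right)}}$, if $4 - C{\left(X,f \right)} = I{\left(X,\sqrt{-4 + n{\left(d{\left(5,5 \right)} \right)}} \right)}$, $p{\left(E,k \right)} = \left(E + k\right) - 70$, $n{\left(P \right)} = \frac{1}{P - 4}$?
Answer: $- \frac{1968}{174601} - \frac{230 i \sqrt{6}}{174601} \approx -0.011271 - 0.0032267 i$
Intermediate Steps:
$n{\left(P \right)} = \frac{1}{-4 + P}$
$p{\left(E,k \right)} = -70 + E + k$
$I{\left(q,w \right)} = 3 - \frac{q w}{4}$
$C{\left(X,f \right)} = 1 + \frac{5 i X \sqrt{6}}{24}$ ($C{\left(X,f \right)} = 4 - \left(3 - \frac{X \sqrt{-4 + \frac{1}{-4 - 2}}}{4}\right) = 4 - \left(3 - \frac{X \sqrt{-4 + \frac{1}{-6}}}{4}\right) = 4 - \left(3 - \frac{X \sqrt{-4 - \frac{1}{6}}}{4}\right) = 4 - \left(3 - \frac{X \sqrt{- \frac{25}{6}}}{4}\right) = 4 - \left(3 - \frac{X \frac{5 i \sqrt{6}}{6}}{4}\right) = 4 - \left(3 - \frac{5 i X \sqrt{6}}{24}\right) = 4 + \left(-3 + \frac{5 i X \sqrt{6}}{24}\right) = 1 + \frac{5 i X \sqrt{6}}{24}$)
$\frac{1}{p{\left(-73,60 \right)} + C{\left(46,87 \right)}} = \frac{1}{\left(-70 - 73 + 60\right) + \left(1 + \frac{5}{24} i 46 \sqrt{6}\right)} = \frac{1}{-83 + \left(1 + \frac{115 i \sqrt{6}}{12}\right)} = \frac{1}{-82 + \frac{115 i \sqrt{6}}{12}}$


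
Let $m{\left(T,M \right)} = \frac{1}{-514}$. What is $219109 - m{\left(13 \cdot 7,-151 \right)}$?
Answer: $\frac{112622027}{514} \approx 2.1911 \cdot 10^{5}$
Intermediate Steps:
$m{\left(T,M \right)} = - \frac{1}{514}$
$219109 - m{\left(13 \cdot 7,-151 \right)} = 219109 - - \frac{1}{514} = 219109 + \frac{1}{514} = \frac{112622027}{514}$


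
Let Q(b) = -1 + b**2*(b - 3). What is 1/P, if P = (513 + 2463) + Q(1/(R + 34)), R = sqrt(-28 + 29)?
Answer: 42875/127553021 ≈ 0.00033613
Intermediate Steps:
R = 1 (R = sqrt(1) = 1)
Q(b) = -1 + b**2*(-3 + b)
P = 127553021/42875 (P = (513 + 2463) + (-1 + (1/(1 + 34))**3 - 3/(1 + 34)**2) = 2976 + (-1 + (1/35)**3 - 3*(1/35)**2) = 2976 + (-1 + 1/42875 - 3*1/1225) = 2976 + (-1 + 1/42875 - 3/1225) = 2976 - 42979/42875 = 127553021/42875 ≈ 2975.0)
1/P = 1/(127553021/42875) = 42875/127553021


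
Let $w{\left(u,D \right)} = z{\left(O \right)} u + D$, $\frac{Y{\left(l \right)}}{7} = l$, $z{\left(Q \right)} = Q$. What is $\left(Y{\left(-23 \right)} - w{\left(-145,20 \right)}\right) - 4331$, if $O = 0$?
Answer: $-4512$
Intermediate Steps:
$Y{\left(l \right)} = 7 l$
$w{\left(u,D \right)} = D$ ($w{\left(u,D \right)} = 0 u + D = 0 + D = D$)
$\left(Y{\left(-23 \right)} - w{\left(-145,20 \right)}\right) - 4331 = \left(7 \left(-23\right) - 20\right) - 4331 = \left(-161 - 20\right) - 4331 = -181 - 4331 = -4512$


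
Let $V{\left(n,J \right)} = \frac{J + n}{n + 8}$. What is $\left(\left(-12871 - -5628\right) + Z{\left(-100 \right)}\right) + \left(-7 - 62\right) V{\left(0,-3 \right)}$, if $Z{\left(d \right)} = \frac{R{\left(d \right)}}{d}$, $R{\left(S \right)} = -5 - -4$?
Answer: $- \frac{1443423}{200} \approx -7217.1$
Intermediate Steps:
$V{\left(n,J \right)} = \frac{J + n}{8 + n}$
$R{\left(S \right)} = -1$ ($R{\left(S \right)} = -5 + 4 = -1$)
$Z{\left(d \right)} = - \frac{1}{d}$
$\left(\left(-12871 - -5628\right) + Z{\left(-100 \right)}\right) + \left(-7 - 62\right) V{\left(0,-3 \right)} = \left(\left(-12871 - -5628\right) - \frac{1}{-100}\right) + \left(-7 - 62\right) \frac{-3 + 0}{8 + 0} = \left(\left(-12871 + 5628\right) - - \frac{1}{100}\right) - 69 \cdot \frac{1}{8} \left(-3\right) = \left(-7243 + \frac{1}{100}\right) - 69 \cdot \frac{1}{8} \left(-3\right) = - \frac{724299}{100} - - \frac{207}{8} = - \frac{724299}{100} + \frac{207}{8} = - \frac{1443423}{200}$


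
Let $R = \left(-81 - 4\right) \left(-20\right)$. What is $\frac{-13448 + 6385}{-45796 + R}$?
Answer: $\frac{7063}{44096} \approx 0.16017$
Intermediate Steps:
$R = 1700$ ($R = \left(-85\right) \left(-20\right) = 1700$)
$\frac{-13448 + 6385}{-45796 + R} = \frac{-13448 + 6385}{-45796 + 1700} = - \frac{7063}{-44096} = \left(-7063\right) \left(- \frac{1}{44096}\right) = \frac{7063}{44096}$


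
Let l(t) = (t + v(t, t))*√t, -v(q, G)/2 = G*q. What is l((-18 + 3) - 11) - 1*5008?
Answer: -5008 - 1378*I*√26 ≈ -5008.0 - 7026.4*I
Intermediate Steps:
v(q, G) = -2*G*q
l(t) = √t*(t - 2*t²) (l(t) = (t - 2*t*t)*√t = (t - 2*t²)*√t = √t*(t - 2*t²))
l((-18 + 3) - 11) - 1*5008 = ((-18 + 3) - 11)^(3/2)*(1 - 2*((-18 + 3) - 11)) - 1*5008 = (-15 - 11)^(3/2)*(1 - 2*(-15 - 11)) - 5008 = (-26)^(3/2)*(1 - 2*(-26)) - 5008 = (-26*I*√26)*(1 + 52) - 5008 = -26*I*√26*53 - 5008 = -1378*I*√26 - 5008 = -5008 - 1378*I*√26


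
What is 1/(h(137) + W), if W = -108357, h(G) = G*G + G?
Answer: -1/89451 ≈ -1.1179e-5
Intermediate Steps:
h(G) = G + G² (h(G) = G² + G = G + G²)
1/(h(137) + W) = 1/(137*(1 + 137) - 108357) = 1/(137*138 - 108357) = 1/(18906 - 108357) = 1/(-89451) = -1/89451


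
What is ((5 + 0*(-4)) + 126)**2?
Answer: 17161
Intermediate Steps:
((5 + 0*(-4)) + 126)**2 = ((5 + 0) + 126)**2 = (5 + 126)**2 = 131**2 = 17161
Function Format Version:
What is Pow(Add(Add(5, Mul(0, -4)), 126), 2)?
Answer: 17161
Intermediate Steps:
Pow(Add(Add(5, Mul(0, -4)), 126), 2) = Pow(Add(Add(5, 0), 126), 2) = Pow(Add(5, 126), 2) = Pow(131, 2) = 17161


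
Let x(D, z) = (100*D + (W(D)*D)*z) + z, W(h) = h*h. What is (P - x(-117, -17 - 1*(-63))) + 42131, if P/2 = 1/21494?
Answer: 792354633302/10747 ≈ 7.3728e+7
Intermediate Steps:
W(h) = h**2
x(D, z) = z + 100*D + z*D**3 (x(D, z) = (100*D + (D**2*D)*z) + z = (100*D + D**3*z) + z = (100*D + z*D**3) + z = z + 100*D + z*D**3)
P = 1/10747 (P = 2/21494 = 2*(1/21494) = 1/10747 ≈ 9.3049e-5)
(P - x(-117, -17 - 1*(-63))) + 42131 = (1/10747 - ((-17 - 1*(-63)) + 100*(-117) + (-17 - 1*(-63))*(-117)**3)) + 42131 = (1/10747 - ((-17 + 63) - 11700 + (-17 + 63)*(-1601613))) + 42131 = (1/10747 - (46 - 11700 + 46*(-1601613))) + 42131 = (1/10747 - (46 - 11700 - 73674198)) + 42131 = (1/10747 - 1*(-73685852)) + 42131 = (1/10747 + 73685852) + 42131 = 791901851445/10747 + 42131 = 792354633302/10747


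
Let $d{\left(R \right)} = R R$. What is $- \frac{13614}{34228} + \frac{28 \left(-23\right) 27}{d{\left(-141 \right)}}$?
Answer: $- \frac{48100911}{37804826} \approx -1.2723$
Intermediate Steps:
$d{\left(R \right)} = R^{2}$
$- \frac{13614}{34228} + \frac{28 \left(-23\right) 27}{d{\left(-141 \right)}} = - \frac{13614}{34228} + \frac{28 \left(-23\right) 27}{\left(-141\right)^{2}} = \left(-13614\right) \frac{1}{34228} + \frac{\left(-644\right) 27}{19881} = - \frac{6807}{17114} - \frac{1932}{2209} = - \frac{48100911}{37804826}$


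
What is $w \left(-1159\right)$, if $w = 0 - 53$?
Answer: $61427$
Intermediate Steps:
$w = -53$
$w \left(-1159\right) = \left(-53\right) \left(-1159\right) = 61427$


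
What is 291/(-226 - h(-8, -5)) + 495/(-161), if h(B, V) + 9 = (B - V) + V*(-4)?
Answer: -54227/12558 ≈ -4.3181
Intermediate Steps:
h(B, V) = -9 + B - 5*V (h(B, V) = -9 + ((B - V) + V*(-4)) = -9 + ((B - V) - 4*V) = -9 + (B - 5*V) = -9 + B - 5*V)
291/(-226 - h(-8, -5)) + 495/(-161) = 291/(-226 - (-9 - 8 - 5*(-5))) + 495/(-161) = 291/(-226 - (-9 - 8 + 25)) + 495*(-1/161) = 291/(-226 - 1*8) - 495/161 = 291/(-226 - 8) - 495/161 = 291/(-234) - 495/161 = 291*(-1/234) - 495/161 = -97/78 - 495/161 = -54227/12558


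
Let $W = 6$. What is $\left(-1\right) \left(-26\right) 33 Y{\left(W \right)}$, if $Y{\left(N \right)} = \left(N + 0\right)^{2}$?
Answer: $30888$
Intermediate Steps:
$Y{\left(N \right)} = N^{2}$
$\left(-1\right) \left(-26\right) 33 Y{\left(W \right)} = \left(-1\right) \left(-26\right) 33 \cdot 6^{2} = 26 \cdot 33 \cdot 36 = 858 \cdot 36 = 30888$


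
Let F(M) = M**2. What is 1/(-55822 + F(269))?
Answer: 1/16539 ≈ 6.0463e-5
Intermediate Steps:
1/(-55822 + F(269)) = 1/(-55822 + 269**2) = 1/(-55822 + 72361) = 1/16539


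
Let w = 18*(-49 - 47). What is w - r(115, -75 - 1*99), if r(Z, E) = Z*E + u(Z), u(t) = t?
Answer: 18167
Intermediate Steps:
r(Z, E) = Z + E*Z (r(Z, E) = Z*E + Z = E*Z + Z = Z + E*Z)
w = -1728 (w = 18*(-96) = -1728)
w - r(115, -75 - 1*99) = -1728 - 115*(1 + (-75 - 1*99)) = -1728 - 115*(1 + (-75 - 99)) = -1728 - 115*(1 - 174) = -1728 - 115*(-173) = -1728 - 1*(-19895) = -1728 + 19895 = 18167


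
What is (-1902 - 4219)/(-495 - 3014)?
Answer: 6121/3509 ≈ 1.7444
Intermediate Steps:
(-1902 - 4219)/(-495 - 3014) = -6121/(-3509) = -6121*(-1/3509) = 6121/3509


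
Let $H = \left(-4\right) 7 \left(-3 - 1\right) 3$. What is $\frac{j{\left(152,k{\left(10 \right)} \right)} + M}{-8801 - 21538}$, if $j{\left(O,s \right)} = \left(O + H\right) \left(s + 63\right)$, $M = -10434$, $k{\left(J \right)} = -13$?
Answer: $- \frac{13966}{30339} \approx -0.46033$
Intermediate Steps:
$H = 336$ ($H = - 28 \left(\left(-4\right) 3\right) = \left(-28\right) \left(-12\right) = 336$)
$j{\left(O,s \right)} = \left(63 + s\right) \left(336 + O\right)$ ($j{\left(O,s \right)} = \left(O + 336\right) \left(s + 63\right) = \left(336 + O\right) \left(63 + s\right) = \left(63 + s\right) \left(336 + O\right)$)
$\frac{j{\left(152,k{\left(10 \right)} \right)} + M}{-8801 - 21538} = \frac{\left(21168 + 63 \cdot 152 + 336 \left(-13\right) + 152 \left(-13\right)\right) - 10434}{-8801 - 21538} = \frac{\left(21168 + 9576 - 4368 - 1976\right) - 10434}{-30339} = \left(24400 - 10434\right) \left(- \frac{1}{30339}\right) = 13966 \left(- \frac{1}{30339}\right) = - \frac{13966}{30339}$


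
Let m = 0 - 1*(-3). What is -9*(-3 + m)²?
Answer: 0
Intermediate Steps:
m = 3 (m = 0 + 3 = 3)
-9*(-3 + m)² = -9*(-3 + 3)² = -9*0² = -9*0 = 0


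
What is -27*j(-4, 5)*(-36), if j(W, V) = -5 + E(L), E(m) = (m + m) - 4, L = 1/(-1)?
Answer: -10692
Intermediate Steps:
L = -1
E(m) = -4 + 2*m (E(m) = 2*m - 4 = -4 + 2*m)
j(W, V) = -11 (j(W, V) = -5 + (-4 + 2*(-1)) = -5 + (-4 - 2) = -5 - 6 = -11)
-27*j(-4, 5)*(-36) = -27*(-11)*(-36) = 297*(-36) = -10692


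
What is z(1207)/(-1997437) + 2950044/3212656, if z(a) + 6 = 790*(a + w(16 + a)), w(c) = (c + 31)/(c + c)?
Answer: 864624699036613/1962021587086964 ≈ 0.44068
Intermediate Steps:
w(c) = (31 + c)/(2*c) (w(c) = (31 + c)/((2*c)) = (31 + c)*(1/(2*c)) = (31 + c)/(2*c))
z(a) = -6 + 790*a + 395*(47 + a)/(16 + a) (z(a) = -6 + 790*(a + (31 + (16 + a))/(2*(16 + a))) = -6 + 790*(a + (47 + a)/(2*(16 + a))) = -6 + (790*a + 395*(47 + a)/(16 + a)) = -6 + 790*a + 395*(47 + a)/(16 + a))
z(1207)/(-1997437) + 2950044/3212656 = ((18469 + 790*1207² + 13029*1207)/(16 + 1207))/(-1997437) + 2950044/3212656 = ((18469 + 790*1456849 + 15726003)/1223)*(-1/1997437) + 2950044*(1/3212656) = ((18469 + 1150910710 + 15726003)/1223)*(-1/1997437) + 737511/803164 = ((1/1223)*1166655182)*(-1/1997437) + 737511/803164 = (1166655182/1223)*(-1/1997437) + 737511/803164 = -1166655182/2442865451 + 737511/803164 = 864624699036613/1962021587086964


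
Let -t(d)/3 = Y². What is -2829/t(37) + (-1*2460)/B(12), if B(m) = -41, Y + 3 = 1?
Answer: 1183/4 ≈ 295.75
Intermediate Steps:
Y = -2 (Y = -3 + 1 = -2)
t(d) = -12 (t(d) = -3*(-2)² = -3*4 = -12)
-2829/t(37) + (-1*2460)/B(12) = -2829/(-12) - 1*2460/(-41) = -2829*(-1/12) - 2460*(-1/41) = 943/4 + 60 = 1183/4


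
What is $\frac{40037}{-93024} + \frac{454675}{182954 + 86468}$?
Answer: $\frac{15754419293}{12531356064} \approx 1.2572$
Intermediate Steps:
$\frac{40037}{-93024} + \frac{454675}{182954 + 86468} = 40037 \left(- \frac{1}{93024}\right) + \frac{454675}{269422} = - \frac{40037}{93024} + 454675 \cdot \frac{1}{269422} = - \frac{40037}{93024} + \frac{454675}{269422} = \frac{15754419293}{12531356064}$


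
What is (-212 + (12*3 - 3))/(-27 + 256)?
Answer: -179/229 ≈ -0.78166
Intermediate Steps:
(-212 + (12*3 - 3))/(-27 + 256) = (-212 + (36 - 3))/229 = (-212 + 33)*(1/229) = -179*1/229 = -179/229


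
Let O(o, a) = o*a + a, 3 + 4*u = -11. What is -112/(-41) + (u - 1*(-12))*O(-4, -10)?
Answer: 10567/41 ≈ 257.73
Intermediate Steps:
u = -7/2 (u = -3/4 + (1/4)*(-11) = -3/4 - 11/4 = -7/2 ≈ -3.5000)
O(o, a) = a + a*o (O(o, a) = a*o + a = a + a*o)
-112/(-41) + (u - 1*(-12))*O(-4, -10) = -112/(-41) + (-7/2 - 1*(-12))*(-10*(1 - 4)) = -112*(-1/41) + (-7/2 + 12)*(-10*(-3)) = 112/41 + (17/2)*30 = 112/41 + 255 = 10567/41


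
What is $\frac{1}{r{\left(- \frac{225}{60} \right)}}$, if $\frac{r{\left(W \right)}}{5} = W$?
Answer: $- \frac{4}{75} \approx -0.053333$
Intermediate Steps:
$r{\left(W \right)} = 5 W$
$\frac{1}{r{\left(- \frac{225}{60} \right)}} = \frac{1}{5 \left(- \frac{225}{60}\right)} = \frac{1}{5 \left(\left(-225\right) \frac{1}{60}\right)} = \frac{1}{5 \left(- \frac{15}{4}\right)} = \frac{1}{- \frac{75}{4}} = - \frac{4}{75}$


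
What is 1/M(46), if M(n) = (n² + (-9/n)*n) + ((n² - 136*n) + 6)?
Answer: -1/2027 ≈ -0.00049334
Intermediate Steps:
M(n) = -3 - 136*n + 2*n² (M(n) = (n² - 9) + (6 + n² - 136*n) = (-9 + n²) + (6 + n² - 136*n) = -3 - 136*n + 2*n²)
1/M(46) = 1/(-3 - 136*46 + 2*46²) = 1/(-3 - 6256 + 2*2116) = 1/(-3 - 6256 + 4232) = 1/(-2027) = -1/2027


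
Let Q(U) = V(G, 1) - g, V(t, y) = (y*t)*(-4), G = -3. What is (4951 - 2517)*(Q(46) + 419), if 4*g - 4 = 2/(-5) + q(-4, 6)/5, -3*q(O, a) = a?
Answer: 5235534/5 ≈ 1.0471e+6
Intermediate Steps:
q(O, a) = -a/3
g = ⅘ (g = 1 + (2/(-5) - ⅓*6/5)/4 = 1 + (2*(-⅕) - 2*⅕)/4 = 1 + (-⅖ - ⅖)/4 = 1 + (¼)*(-⅘) = 1 - ⅕ = ⅘ ≈ 0.80000)
V(t, y) = -4*t*y (V(t, y) = (t*y)*(-4) = -4*t*y)
Q(U) = 56/5 (Q(U) = -4*(-3)*1 - 1*⅘ = 12 - ⅘ = 56/5)
(4951 - 2517)*(Q(46) + 419) = (4951 - 2517)*(56/5 + 419) = 2434*(2151/5) = 5235534/5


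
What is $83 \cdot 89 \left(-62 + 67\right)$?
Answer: $36935$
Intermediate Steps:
$83 \cdot 89 \left(-62 + 67\right) = 7387 \cdot 5 = 36935$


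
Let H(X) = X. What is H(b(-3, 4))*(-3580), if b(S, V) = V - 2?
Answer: -7160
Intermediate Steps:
b(S, V) = -2 + V
H(b(-3, 4))*(-3580) = (-2 + 4)*(-3580) = 2*(-3580) = -7160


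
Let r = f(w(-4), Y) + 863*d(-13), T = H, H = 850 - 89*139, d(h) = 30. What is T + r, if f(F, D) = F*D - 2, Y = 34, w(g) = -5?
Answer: 14197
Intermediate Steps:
H = -11521 (H = 850 - 12371 = -11521)
f(F, D) = -2 + D*F (f(F, D) = D*F - 2 = -2 + D*F)
T = -11521
r = 25718 (r = (-2 + 34*(-5)) + 863*30 = (-2 - 170) + 25890 = -172 + 25890 = 25718)
T + r = -11521 + 25718 = 14197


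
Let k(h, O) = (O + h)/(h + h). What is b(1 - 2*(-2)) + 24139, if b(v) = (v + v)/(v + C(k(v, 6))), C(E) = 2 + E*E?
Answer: 19819119/821 ≈ 24140.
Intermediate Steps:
k(h, O) = (O + h)/(2*h) (k(h, O) = (O + h)/((2*h)) = (O + h)*(1/(2*h)) = (O + h)/(2*h))
C(E) = 2 + E²
b(v) = 2*v/(2 + v + (6 + v)²/(4*v²)) (b(v) = (v + v)/(v + (2 + ((6 + v)/(2*v))²)) = (2*v)/(v + (2 + (6 + v)²/(4*v²))) = (2*v)/(2 + v + (6 + v)²/(4*v²)) = 2*v/(2 + v + (6 + v)²/(4*v²)))
b(1 - 2*(-2)) + 24139 = 8*(1 - 2*(-2))³/((6 + (1 - 2*(-2)))² + 4*(1 - 2*(-2))³ + 8*(1 - 2*(-2))²) + 24139 = 8*(1 + 4)³/((6 + (1 + 4))² + 4*(1 + 4)³ + 8*(1 + 4)²) + 24139 = 8*5³/((6 + 5)² + 4*5³ + 8*5²) + 24139 = 8*125/(11² + 4*125 + 8*25) + 24139 = 8*125/(121 + 500 + 200) + 24139 = 8*125/821 + 24139 = 8*125*(1/821) + 24139 = 1000/821 + 24139 = 19819119/821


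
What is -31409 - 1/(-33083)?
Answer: -1039103946/33083 ≈ -31409.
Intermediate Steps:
-31409 - 1/(-33083) = -31409 - 1*(-1/33083) = -31409 + 1/33083 = -1039103946/33083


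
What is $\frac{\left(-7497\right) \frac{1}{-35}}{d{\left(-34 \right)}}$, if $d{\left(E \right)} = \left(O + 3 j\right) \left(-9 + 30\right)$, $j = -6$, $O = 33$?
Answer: $\frac{17}{25} \approx 0.68$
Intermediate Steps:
$d{\left(E \right)} = 315$ ($d{\left(E \right)} = \left(33 + 3 \left(-6\right)\right) \left(-9 + 30\right) = \left(33 - 18\right) 21 = 15 \cdot 21 = 315$)
$\frac{\left(-7497\right) \frac{1}{-35}}{d{\left(-34 \right)}} = \frac{\left(-7497\right) \frac{1}{-35}}{315} = \left(-7497\right) \left(- \frac{1}{35}\right) \frac{1}{315} = \frac{1071}{5} \cdot \frac{1}{315} = \frac{17}{25}$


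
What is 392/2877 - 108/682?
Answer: -3098/140151 ≈ -0.022105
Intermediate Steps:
392/2877 - 108/682 = 392*(1/2877) - 108*1/682 = 56/411 - 54/341 = -3098/140151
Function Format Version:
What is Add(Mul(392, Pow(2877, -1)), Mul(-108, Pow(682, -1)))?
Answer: Rational(-3098, 140151) ≈ -0.022105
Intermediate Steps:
Add(Mul(392, Pow(2877, -1)), Mul(-108, Pow(682, -1))) = Add(Mul(392, Rational(1, 2877)), Mul(-108, Rational(1, 682))) = Add(Rational(56, 411), Rational(-54, 341)) = Rational(-3098, 140151)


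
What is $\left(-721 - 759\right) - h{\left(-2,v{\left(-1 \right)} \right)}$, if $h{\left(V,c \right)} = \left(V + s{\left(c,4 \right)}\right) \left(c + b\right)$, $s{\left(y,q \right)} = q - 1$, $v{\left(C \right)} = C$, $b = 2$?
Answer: $-1481$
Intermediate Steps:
$s{\left(y,q \right)} = -1 + q$
$h{\left(V,c \right)} = \left(2 + c\right) \left(3 + V\right)$ ($h{\left(V,c \right)} = \left(V + \left(-1 + 4\right)\right) \left(c + 2\right) = \left(V + 3\right) \left(2 + c\right) = \left(3 + V\right) \left(2 + c\right) = \left(2 + c\right) \left(3 + V\right)$)
$\left(-721 - 759\right) - h{\left(-2,v{\left(-1 \right)} \right)} = \left(-721 - 759\right) - \left(6 + 2 \left(-2\right) + 3 \left(-1\right) - -2\right) = -1480 - \left(6 - 4 - 3 + 2\right) = -1480 - 1 = -1481$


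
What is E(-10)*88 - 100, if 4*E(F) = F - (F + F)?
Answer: 120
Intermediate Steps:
E(F) = -F/4 (E(F) = (F - (F + F))/4 = (F - 2*F)/4 = (-F)/4 = -F/4)
E(-10)*88 - 100 = -¼*(-10)*88 - 100 = (5/2)*88 - 100 = 220 - 100 = 120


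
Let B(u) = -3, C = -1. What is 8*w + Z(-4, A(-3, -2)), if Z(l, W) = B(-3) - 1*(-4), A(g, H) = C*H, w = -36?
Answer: -287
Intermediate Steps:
A(g, H) = -H
Z(l, W) = 1 (Z(l, W) = -3 - 1*(-4) = -3 + 4 = 1)
8*w + Z(-4, A(-3, -2)) = 8*(-36) + 1 = -288 + 1 = -287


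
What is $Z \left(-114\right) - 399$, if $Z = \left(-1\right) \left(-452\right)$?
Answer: $-51927$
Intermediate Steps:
$Z = 452$
$Z \left(-114\right) - 399 = 452 \left(-114\right) - 399 = -51528 - 399 = -51927$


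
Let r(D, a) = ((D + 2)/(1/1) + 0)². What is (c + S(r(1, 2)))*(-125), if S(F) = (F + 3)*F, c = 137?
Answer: -30625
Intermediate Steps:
r(D, a) = (2 + D)² (r(D, a) = ((2 + D)/1 + 0)² = ((2 + D)*1 + 0)² = ((2 + D) + 0)² = (2 + D)²)
S(F) = F*(3 + F) (S(F) = (3 + F)*F = F*(3 + F))
(c + S(r(1, 2)))*(-125) = (137 + (2 + 1)²*(3 + (2 + 1)²))*(-125) = (137 + 3²*(3 + 3²))*(-125) = (137 + 9*(3 + 9))*(-125) = (137 + 9*12)*(-125) = (137 + 108)*(-125) = 245*(-125) = -30625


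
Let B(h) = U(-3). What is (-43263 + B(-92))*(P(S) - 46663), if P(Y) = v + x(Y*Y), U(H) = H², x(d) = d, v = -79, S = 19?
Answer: 2006163774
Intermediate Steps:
B(h) = 9 (B(h) = (-3)² = 9)
P(Y) = -79 + Y² (P(Y) = -79 + Y*Y = -79 + Y²)
(-43263 + B(-92))*(P(S) - 46663) = (-43263 + 9)*((-79 + 19²) - 46663) = -43254*((-79 + 361) - 46663) = -43254*(282 - 46663) = -43254*(-46381) = 2006163774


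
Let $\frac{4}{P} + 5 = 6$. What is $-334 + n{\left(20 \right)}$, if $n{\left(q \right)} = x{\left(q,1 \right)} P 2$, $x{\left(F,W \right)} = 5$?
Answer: $-294$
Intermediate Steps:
$P = 4$ ($P = \frac{4}{-5 + 6} = \frac{4}{1} = 4 \cdot 1 = 4$)
$n{\left(q \right)} = 40$ ($n{\left(q \right)} = 5 \cdot 4 \cdot 2 = 20 \cdot 2 = 40$)
$-334 + n{\left(20 \right)} = -334 + 40 = -294$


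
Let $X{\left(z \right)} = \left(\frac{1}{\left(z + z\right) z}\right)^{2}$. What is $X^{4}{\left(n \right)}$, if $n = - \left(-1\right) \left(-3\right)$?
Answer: $\frac{1}{11019960576} \approx 9.0744 \cdot 10^{-11}$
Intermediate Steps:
$n = -3$ ($n = \left(-1\right) 3 = -3$)
$X{\left(z \right)} = \frac{1}{4 z^{4}}$ ($X{\left(z \right)} = \left(\frac{1}{2 z z}\right)^{2} = \left(\frac{\frac{1}{2} \frac{1}{z}}{z}\right)^{2} = \left(\frac{1}{2 z^{2}}\right)^{2} = \frac{1}{4 z^{4}}$)
$X^{4}{\left(n \right)} = \left(\frac{1}{4 \cdot 81}\right)^{4} = \left(\frac{1}{4} \cdot \frac{1}{81}\right)^{4} = \left(\frac{1}{324}\right)^{4} = \frac{1}{11019960576}$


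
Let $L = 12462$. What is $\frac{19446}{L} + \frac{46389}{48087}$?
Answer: $\frac{84066640}{33292233} \approx 2.5251$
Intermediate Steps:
$\frac{19446}{L} + \frac{46389}{48087} = \frac{19446}{12462} + \frac{46389}{48087} = 19446 \cdot \frac{1}{12462} + 46389 \cdot \frac{1}{48087} = \frac{3241}{2077} + \frac{15463}{16029} = \frac{84066640}{33292233}$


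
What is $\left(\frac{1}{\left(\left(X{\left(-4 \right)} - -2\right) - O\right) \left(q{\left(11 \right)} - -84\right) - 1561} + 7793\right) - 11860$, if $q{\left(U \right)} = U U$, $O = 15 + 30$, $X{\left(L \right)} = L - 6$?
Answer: $- \frac{50536543}{12426} \approx -4067.0$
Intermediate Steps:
$X{\left(L \right)} = -6 + L$ ($X{\left(L \right)} = L - 6 = -6 + L$)
$O = 45$
$q{\left(U \right)} = U^{2}$
$\left(\frac{1}{\left(\left(X{\left(-4 \right)} - -2\right) - O\right) \left(q{\left(11 \right)} - -84\right) - 1561} + 7793\right) - 11860 = \left(\frac{1}{\left(\left(\left(-6 - 4\right) - -2\right) - 45\right) \left(11^{2} - -84\right) - 1561} + 7793\right) - 11860 = \left(\frac{1}{\left(\left(-10 + 2\right) - 45\right) \left(121 + 84\right) - 1561} + 7793\right) - 11860 = \left(\frac{1}{\left(-8 - 45\right) 205 - 1561} + 7793\right) - 11860 = \left(\frac{1}{\left(-53\right) 205 - 1561} + 7793\right) - 11860 = \left(\frac{1}{-10865 - 1561} + 7793\right) - 11860 = \left(\frac{1}{-12426} + 7793\right) - 11860 = \left(- \frac{1}{12426} + 7793\right) - 11860 = \frac{96835817}{12426} - 11860 = - \frac{50536543}{12426}$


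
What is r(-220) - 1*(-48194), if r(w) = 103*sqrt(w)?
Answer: 48194 + 206*I*sqrt(55) ≈ 48194.0 + 1527.7*I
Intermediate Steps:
r(-220) - 1*(-48194) = 103*sqrt(-220) - 1*(-48194) = 103*(2*I*sqrt(55)) + 48194 = 206*I*sqrt(55) + 48194 = 48194 + 206*I*sqrt(55)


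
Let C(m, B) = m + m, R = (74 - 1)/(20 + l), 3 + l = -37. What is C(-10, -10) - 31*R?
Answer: 1863/20 ≈ 93.150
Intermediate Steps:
l = -40 (l = -3 - 37 = -40)
R = -73/20 (R = (74 - 1)/(20 - 40) = 73/(-20) = 73*(-1/20) = -73/20 ≈ -3.6500)
C(m, B) = 2*m
C(-10, -10) - 31*R = 2*(-10) - 31*(-73/20) = -20 + 2263/20 = 1863/20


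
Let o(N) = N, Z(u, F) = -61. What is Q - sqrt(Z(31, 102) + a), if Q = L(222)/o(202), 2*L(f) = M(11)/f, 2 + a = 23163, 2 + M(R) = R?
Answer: 3/29896 - 10*sqrt(231) ≈ -151.99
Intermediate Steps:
M(R) = -2 + R
a = 23161 (a = -2 + 23163 = 23161)
L(f) = 9/(2*f) (L(f) = ((-2 + 11)/f)/2 = (9/f)/2 = 9/(2*f))
Q = 3/29896 (Q = ((9/2)/222)/202 = ((9/2)*(1/222))*(1/202) = (3/148)*(1/202) = 3/29896 ≈ 0.00010035)
Q - sqrt(Z(31, 102) + a) = 3/29896 - sqrt(-61 + 23161) = 3/29896 - sqrt(23100) = 3/29896 - 10*sqrt(231)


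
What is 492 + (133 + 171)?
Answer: 796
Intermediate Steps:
492 + (133 + 171) = 492 + 304 = 796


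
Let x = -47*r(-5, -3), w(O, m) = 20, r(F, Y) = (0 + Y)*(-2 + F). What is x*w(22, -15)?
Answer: -19740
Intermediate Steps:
r(F, Y) = Y*(-2 + F)
x = -987 (x = -(-141)*(-2 - 5) = -(-141)*(-7) = -47*21 = -987)
x*w(22, -15) = -987*20 = -19740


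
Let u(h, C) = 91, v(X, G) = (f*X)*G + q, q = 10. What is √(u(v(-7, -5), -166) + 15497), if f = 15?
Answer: 6*√433 ≈ 124.85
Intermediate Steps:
v(X, G) = 10 + 15*G*X (v(X, G) = (15*X)*G + 10 = 15*G*X + 10 = 10 + 15*G*X)
√(u(v(-7, -5), -166) + 15497) = √(91 + 15497) = √15588 = 6*√433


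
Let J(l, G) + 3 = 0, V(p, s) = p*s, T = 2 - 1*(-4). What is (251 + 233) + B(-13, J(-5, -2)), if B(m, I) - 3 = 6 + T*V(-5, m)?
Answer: 883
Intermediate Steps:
T = 6 (T = 2 + 4 = 6)
J(l, G) = -3 (J(l, G) = -3 + 0 = -3)
B(m, I) = 9 - 30*m (B(m, I) = 3 + (6 + 6*(-5*m)) = 3 + (6 - 30*m) = 9 - 30*m)
(251 + 233) + B(-13, J(-5, -2)) = (251 + 233) + (9 - 30*(-13)) = 484 + (9 + 390) = 484 + 399 = 883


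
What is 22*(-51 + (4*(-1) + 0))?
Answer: -1210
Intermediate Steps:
22*(-51 + (4*(-1) + 0)) = 22*(-51 + (-4 + 0)) = 22*(-51 - 4) = 22*(-55) = -1210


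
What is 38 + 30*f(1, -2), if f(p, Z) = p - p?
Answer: 38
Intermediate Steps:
f(p, Z) = 0
38 + 30*f(1, -2) = 38 + 30*0 = 38 + 0 = 38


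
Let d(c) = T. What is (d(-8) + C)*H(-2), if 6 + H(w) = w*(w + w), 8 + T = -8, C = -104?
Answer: -240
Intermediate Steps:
T = -16 (T = -8 - 8 = -16)
d(c) = -16
H(w) = -6 + 2*w² (H(w) = -6 + w*(w + w) = -6 + w*(2*w) = -6 + 2*w²)
(d(-8) + C)*H(-2) = (-16 - 104)*(-6 + 2*(-2)²) = -120*(-6 + 2*4) = -120*(-6 + 8) = -120*2 = -240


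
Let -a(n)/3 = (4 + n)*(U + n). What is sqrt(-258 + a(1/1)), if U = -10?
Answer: I*sqrt(123) ≈ 11.091*I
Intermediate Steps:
a(n) = -3*(-10 + n)*(4 + n) (a(n) = -3*(4 + n)*(-10 + n) = -3*(-10 + n)*(4 + n))
sqrt(-258 + a(1/1)) = sqrt(-258 + (120 - 3*(1/1)**2 + 18/1)) = sqrt(-258 + (120 - 3*1**2 + 18*1)) = sqrt(-258 + (120 - 3*1 + 18)) = sqrt(-258 + (120 - 3 + 18)) = sqrt(-258 + 135) = sqrt(-123) = I*sqrt(123)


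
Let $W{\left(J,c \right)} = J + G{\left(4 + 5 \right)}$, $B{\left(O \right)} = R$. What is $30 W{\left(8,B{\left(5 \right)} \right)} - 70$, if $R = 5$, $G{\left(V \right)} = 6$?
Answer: $350$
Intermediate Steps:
$B{\left(O \right)} = 5$
$W{\left(J,c \right)} = 6 + J$ ($W{\left(J,c \right)} = J + 6 = 6 + J$)
$30 W{\left(8,B{\left(5 \right)} \right)} - 70 = 30 \left(6 + 8\right) - 70 = 30 \cdot 14 - 70 = 420 - 70 = 350$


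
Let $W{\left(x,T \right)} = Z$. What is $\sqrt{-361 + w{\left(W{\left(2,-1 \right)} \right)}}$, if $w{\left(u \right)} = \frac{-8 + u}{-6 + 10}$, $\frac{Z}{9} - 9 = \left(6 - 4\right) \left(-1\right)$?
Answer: $\frac{i \sqrt{1389}}{2} \approx 18.635 i$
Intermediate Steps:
$Z = 63$ ($Z = 81 + 9 \left(6 - 4\right) \left(-1\right) = 81 + 9 \cdot 2 \left(-1\right) = 81 + 9 \left(-2\right) = 81 - 18 = 63$)
$W{\left(x,T \right)} = 63$
$w{\left(u \right)} = -2 + \frac{u}{4}$ ($w{\left(u \right)} = \frac{-8 + u}{4} = \left(-8 + u\right) \frac{1}{4} = -2 + \frac{u}{4}$)
$\sqrt{-361 + w{\left(W{\left(2,-1 \right)} \right)}} = \sqrt{-361 + \left(-2 + \frac{1}{4} \cdot 63\right)} = \sqrt{-361 + \left(-2 + \frac{63}{4}\right)} = \sqrt{-361 + \frac{55}{4}} = \sqrt{- \frac{1389}{4}} = \frac{i \sqrt{1389}}{2}$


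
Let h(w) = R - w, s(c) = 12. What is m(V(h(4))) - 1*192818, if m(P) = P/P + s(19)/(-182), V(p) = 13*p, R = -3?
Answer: -17546353/91 ≈ -1.9282e+5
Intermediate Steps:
h(w) = -3 - w
m(P) = 85/91 (m(P) = P/P + 12/(-182) = 1 + 12*(-1/182) = 1 - 6/91 = 85/91)
m(V(h(4))) - 1*192818 = 85/91 - 1*192818 = 85/91 - 192818 = -17546353/91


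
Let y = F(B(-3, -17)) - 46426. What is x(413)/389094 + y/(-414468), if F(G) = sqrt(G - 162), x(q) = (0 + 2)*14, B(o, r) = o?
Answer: 1506306929/13438917666 - I*sqrt(165)/414468 ≈ 0.11209 - 3.0992e-5*I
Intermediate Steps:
x(q) = 28 (x(q) = 2*14 = 28)
F(G) = sqrt(-162 + G)
y = -46426 + I*sqrt(165) (y = sqrt(-162 - 3) - 46426 = sqrt(-165) - 46426 = I*sqrt(165) - 46426 = -46426 + I*sqrt(165) ≈ -46426.0 + 12.845*I)
x(413)/389094 + y/(-414468) = 28/389094 + (-46426 + I*sqrt(165))/(-414468) = 28*(1/389094) + (-46426 + I*sqrt(165))*(-1/414468) = 14/194547 + (23213/207234 - I*sqrt(165)/414468) = 1506306929/13438917666 - I*sqrt(165)/414468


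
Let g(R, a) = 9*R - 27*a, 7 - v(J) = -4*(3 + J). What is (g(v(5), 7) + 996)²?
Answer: 1340964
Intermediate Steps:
v(J) = 19 + 4*J (v(J) = 7 - (-4)*(3 + J) = 7 - (-12 - 4*J) = 7 + (12 + 4*J) = 19 + 4*J)
g(R, a) = -27*a + 9*R
(g(v(5), 7) + 996)² = ((-27*7 + 9*(19 + 4*5)) + 996)² = ((-189 + 9*(19 + 20)) + 996)² = ((-189 + 9*39) + 996)² = ((-189 + 351) + 996)² = (162 + 996)² = 1158² = 1340964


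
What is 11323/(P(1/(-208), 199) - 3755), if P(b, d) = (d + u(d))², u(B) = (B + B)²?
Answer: 11323/25154907854 ≈ 4.5013e-7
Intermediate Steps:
u(B) = 4*B² (u(B) = (2*B)² = 4*B²)
P(b, d) = (d + 4*d²)²
11323/(P(1/(-208), 199) - 3755) = 11323/(199²*(1 + 4*199)² - 3755) = 11323/(39601*(1 + 796)² - 3755) = 11323/(39601*797² - 3755) = 11323/(39601*635209 - 3755) = 11323/(25154911609 - 3755) = 11323/25154907854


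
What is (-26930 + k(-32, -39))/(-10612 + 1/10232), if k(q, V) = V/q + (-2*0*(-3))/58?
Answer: 1102141159/434327932 ≈ 2.5376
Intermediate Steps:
k(q, V) = V/q (k(q, V) = V/q + (0*(-3))*(1/58) = V/q + 0*(1/58) = V/q + 0 = V/q)
(-26930 + k(-32, -39))/(-10612 + 1/10232) = (-26930 - 39/(-32))/(-10612 + 1/10232) = (-26930 - 39*(-1/32))/(-10612 + 1/10232) = (-26930 + 39/32)/(-108581983/10232) = -861721/32*(-10232/108581983) = 1102141159/434327932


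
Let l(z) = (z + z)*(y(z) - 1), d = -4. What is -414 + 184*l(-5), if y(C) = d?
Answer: 8786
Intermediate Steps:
y(C) = -4
l(z) = -10*z (l(z) = (z + z)*(-4 - 1) = (2*z)*(-5) = -10*z)
-414 + 184*l(-5) = -414 + 184*(-10*(-5)) = -414 + 184*50 = -414 + 9200 = 8786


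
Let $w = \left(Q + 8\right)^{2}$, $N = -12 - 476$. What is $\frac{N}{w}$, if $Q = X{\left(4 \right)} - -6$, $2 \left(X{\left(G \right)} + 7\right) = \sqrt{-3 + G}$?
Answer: $- \frac{1952}{225} \approx -8.6756$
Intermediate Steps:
$X{\left(G \right)} = -7 + \frac{\sqrt{-3 + G}}{2}$
$N = -488$
$Q = - \frac{1}{2}$ ($Q = \left(-7 + \frac{\sqrt{-3 + 4}}{2}\right) - -6 = \left(-7 + \frac{\sqrt{1}}{2}\right) + 6 = \left(-7 + \frac{1}{2} \cdot 1\right) + 6 = \left(-7 + \frac{1}{2}\right) + 6 = - \frac{13}{2} + 6 = - \frac{1}{2} \approx -0.5$)
$w = \frac{225}{4}$ ($w = \left(- \frac{1}{2} + 8\right)^{2} = \left(\frac{15}{2}\right)^{2} = \frac{225}{4} \approx 56.25$)
$\frac{N}{w} = - \frac{488}{\frac{225}{4}} = \left(-488\right) \frac{4}{225} = - \frac{1952}{225}$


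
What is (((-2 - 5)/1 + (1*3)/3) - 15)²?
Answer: 441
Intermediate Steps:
(((-2 - 5)/1 + (1*3)/3) - 15)² = ((-7*1 + 3*(⅓)) - 15)² = ((-7 + 1) - 15)² = (-6 - 15)² = (-21)² = 441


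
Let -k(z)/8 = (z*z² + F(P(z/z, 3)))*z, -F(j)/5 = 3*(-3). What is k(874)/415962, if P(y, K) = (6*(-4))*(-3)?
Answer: -2334026330824/207981 ≈ -1.1222e+7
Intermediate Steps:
P(y, K) = 72 (P(y, K) = -24*(-3) = 72)
F(j) = 45 (F(j) = -15*(-3) = -5*(-9) = 45)
k(z) = -8*z*(45 + z³) (k(z) = -8*(z*z² + 45)*z = -8*(z³ + 45)*z = -8*(45 + z³)*z = -8*z*(45 + z³))
k(874)/415962 = -8*874*(45 + 874³)/415962 = -8*874*(45 + 667627624)*(1/415962) = -8*874*667627669*(1/415962) = -4668052661648*1/415962 = -2334026330824/207981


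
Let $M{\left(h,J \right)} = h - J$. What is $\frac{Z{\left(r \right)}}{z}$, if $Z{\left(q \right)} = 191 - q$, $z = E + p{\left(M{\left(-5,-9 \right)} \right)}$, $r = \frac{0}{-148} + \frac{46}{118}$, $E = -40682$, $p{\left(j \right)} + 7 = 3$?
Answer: $- \frac{5623}{1200237} \approx -0.0046849$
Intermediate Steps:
$p{\left(j \right)} = -4$ ($p{\left(j \right)} = -7 + 3 = -4$)
$r = \frac{23}{59}$ ($r = 0 \left(- \frac{1}{148}\right) + 46 \cdot \frac{1}{118} = 0 + \frac{23}{59} = \frac{23}{59} \approx 0.38983$)
$z = -40686$ ($z = -40682 - 4 = -40686$)
$\frac{Z{\left(r \right)}}{z} = \frac{191 - \frac{23}{59}}{-40686} = \left(191 - \frac{23}{59}\right) \left(- \frac{1}{40686}\right) = \frac{11246}{59} \left(- \frac{1}{40686}\right) = - \frac{5623}{1200237}$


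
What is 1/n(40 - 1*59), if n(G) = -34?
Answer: -1/34 ≈ -0.029412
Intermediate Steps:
1/n(40 - 1*59) = 1/(-34) = -1/34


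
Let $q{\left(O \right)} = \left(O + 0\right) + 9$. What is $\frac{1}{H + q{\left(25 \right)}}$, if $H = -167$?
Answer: $- \frac{1}{133} \approx -0.0075188$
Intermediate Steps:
$q{\left(O \right)} = 9 + O$ ($q{\left(O \right)} = O + 9 = 9 + O$)
$\frac{1}{H + q{\left(25 \right)}} = \frac{1}{-167 + \left(9 + 25\right)} = \frac{1}{-167 + 34} = \frac{1}{-133} = - \frac{1}{133}$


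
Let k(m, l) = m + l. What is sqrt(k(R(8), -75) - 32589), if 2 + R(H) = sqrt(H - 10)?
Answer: sqrt(-32666 + I*sqrt(2)) ≈ 0.0039 + 180.74*I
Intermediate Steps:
R(H) = -2 + sqrt(-10 + H) (R(H) = -2 + sqrt(H - 10) = -2 + sqrt(-10 + H))
k(m, l) = l + m
sqrt(k(R(8), -75) - 32589) = sqrt((-75 + (-2 + sqrt(-10 + 8))) - 32589) = sqrt((-75 + (-2 + sqrt(-2))) - 32589) = sqrt((-75 + (-2 + I*sqrt(2))) - 32589) = sqrt((-77 + I*sqrt(2)) - 32589) = sqrt(-32666 + I*sqrt(2))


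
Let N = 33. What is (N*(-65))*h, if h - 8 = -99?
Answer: 195195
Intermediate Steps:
h = -91 (h = 8 - 99 = -91)
(N*(-65))*h = (33*(-65))*(-91) = -2145*(-91) = 195195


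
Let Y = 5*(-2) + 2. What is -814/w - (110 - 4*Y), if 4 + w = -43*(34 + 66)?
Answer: -305177/2152 ≈ -141.81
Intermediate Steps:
w = -4304 (w = -4 - 43*(34 + 66) = -4 - 43*100 = -4 - 4300 = -4304)
Y = -8 (Y = -10 + 2 = -8)
-814/w - (110 - 4*Y) = -814/(-4304) - (110 - 4*(-8)) = -814*(-1/4304) - (110 + 32) = 407/2152 - 1*142 = 407/2152 - 142 = -305177/2152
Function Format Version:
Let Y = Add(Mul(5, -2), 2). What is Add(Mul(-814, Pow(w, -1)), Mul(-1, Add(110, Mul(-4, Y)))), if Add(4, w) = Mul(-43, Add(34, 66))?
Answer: Rational(-305177, 2152) ≈ -141.81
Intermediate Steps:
w = -4304 (w = Add(-4, Mul(-43, Add(34, 66))) = Add(-4, Mul(-43, 100)) = Add(-4, -4300) = -4304)
Y = -8 (Y = Add(-10, 2) = -8)
Add(Mul(-814, Pow(w, -1)), Mul(-1, Add(110, Mul(-4, Y)))) = Add(Mul(-814, Pow(-4304, -1)), Mul(-1, Add(110, Mul(-4, -8)))) = Add(Mul(-814, Rational(-1, 4304)), Mul(-1, Add(110, 32))) = Add(Rational(407, 2152), Mul(-1, 142)) = Add(Rational(407, 2152), -142) = Rational(-305177, 2152)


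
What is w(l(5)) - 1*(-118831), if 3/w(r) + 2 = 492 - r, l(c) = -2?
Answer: 19488285/164 ≈ 1.1883e+5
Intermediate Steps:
w(r) = 3/(490 - r) (w(r) = 3/(-2 + (492 - r)) = 3/(490 - r))
w(l(5)) - 1*(-118831) = -3/(-490 - 2) - 1*(-118831) = -3/(-492) + 118831 = -3*(-1/492) + 118831 = 1/164 + 118831 = 19488285/164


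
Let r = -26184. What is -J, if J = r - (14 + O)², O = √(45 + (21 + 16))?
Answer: 26462 + 28*√82 ≈ 26716.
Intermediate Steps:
O = √82 (O = √(45 + 37) = √82 ≈ 9.0554)
J = -26184 - (14 + √82)² ≈ -26716.
-J = -(-26462 - 28*√82) = 26462 + 28*√82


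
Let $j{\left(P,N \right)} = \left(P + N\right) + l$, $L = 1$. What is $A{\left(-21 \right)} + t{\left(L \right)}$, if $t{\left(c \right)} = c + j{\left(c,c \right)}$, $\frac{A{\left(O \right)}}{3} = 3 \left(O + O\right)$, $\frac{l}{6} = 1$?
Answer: $-369$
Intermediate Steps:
$l = 6$ ($l = 6 \cdot 1 = 6$)
$A{\left(O \right)} = 18 O$ ($A{\left(O \right)} = 3 \cdot 3 \left(O + O\right) = 3 \cdot 3 \cdot 2 O = 3 \cdot 6 O = 18 O$)
$j{\left(P,N \right)} = 6 + N + P$ ($j{\left(P,N \right)} = \left(P + N\right) + 6 = \left(N + P\right) + 6 = 6 + N + P$)
$t{\left(c \right)} = 6 + 3 c$ ($t{\left(c \right)} = c + \left(6 + c + c\right) = c + \left(6 + 2 c\right) = 6 + 3 c$)
$A{\left(-21 \right)} + t{\left(L \right)} = 18 \left(-21\right) + \left(6 + 3 \cdot 1\right) = -378 + \left(6 + 3\right) = -378 + 9 = -369$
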